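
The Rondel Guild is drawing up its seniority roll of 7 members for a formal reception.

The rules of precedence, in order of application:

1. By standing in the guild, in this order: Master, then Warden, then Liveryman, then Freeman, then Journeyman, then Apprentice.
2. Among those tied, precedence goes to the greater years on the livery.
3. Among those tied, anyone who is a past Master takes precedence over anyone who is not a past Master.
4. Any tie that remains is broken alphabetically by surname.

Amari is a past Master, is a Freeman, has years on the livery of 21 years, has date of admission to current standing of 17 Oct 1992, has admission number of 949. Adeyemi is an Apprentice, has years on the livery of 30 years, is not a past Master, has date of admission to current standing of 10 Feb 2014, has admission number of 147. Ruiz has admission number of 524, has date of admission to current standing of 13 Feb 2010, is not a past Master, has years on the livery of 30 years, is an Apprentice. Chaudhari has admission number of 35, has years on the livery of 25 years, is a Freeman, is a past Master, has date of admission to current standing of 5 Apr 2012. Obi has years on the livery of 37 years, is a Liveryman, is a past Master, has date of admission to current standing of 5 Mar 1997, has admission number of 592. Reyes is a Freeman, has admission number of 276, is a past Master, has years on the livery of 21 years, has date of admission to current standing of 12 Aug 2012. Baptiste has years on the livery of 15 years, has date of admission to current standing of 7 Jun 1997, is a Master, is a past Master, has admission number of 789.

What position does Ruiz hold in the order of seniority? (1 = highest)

By standing in the guild: Baptiste (Master); then Obi (Liveryman); then Chaudhari, Amari and Reyes (Freeman); then Adeyemi and Ruiz (Apprentice).
Among Chaudhari, Amari and Reyes, by years on the livery (higher first): Chaudhari (25 years) before Amari and Reyes (21 years).
Amari and Reyes are each a past Master, so the next rule applies.
Among Amari and Reyes, alphabetically by surname: Amari before Reyes.
Adeyemi and Ruiz both have years on the livery 30 years, so the next rule applies.
Adeyemi and Ruiz are each not a past Master, so the next rule applies.
Among Adeyemi and Ruiz, alphabetically by surname: Adeyemi before Ruiz.
Order: Baptiste, Obi, Chaudhari, Amari, Reyes, Adeyemi, Ruiz. So position 7.

7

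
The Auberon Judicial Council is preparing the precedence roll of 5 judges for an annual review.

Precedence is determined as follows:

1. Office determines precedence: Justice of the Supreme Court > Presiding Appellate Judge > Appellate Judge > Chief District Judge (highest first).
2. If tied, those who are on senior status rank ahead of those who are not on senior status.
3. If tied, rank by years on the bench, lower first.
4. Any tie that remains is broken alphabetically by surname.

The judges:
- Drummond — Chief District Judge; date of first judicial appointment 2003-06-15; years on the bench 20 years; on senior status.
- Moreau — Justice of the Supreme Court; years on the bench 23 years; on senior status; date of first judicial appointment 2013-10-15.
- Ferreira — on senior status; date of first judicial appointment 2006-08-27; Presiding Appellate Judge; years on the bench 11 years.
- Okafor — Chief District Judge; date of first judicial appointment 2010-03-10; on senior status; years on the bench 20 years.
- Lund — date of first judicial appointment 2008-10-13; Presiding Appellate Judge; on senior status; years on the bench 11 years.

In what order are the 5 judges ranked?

By office: Moreau (Justice of the Supreme Court); then Ferreira and Lund (Presiding Appellate Judge); then Drummond and Okafor (Chief District Judge).
Ferreira and Lund are each on senior status, so the next rule applies.
Ferreira and Lund both have years on the bench 11 years, so the next rule applies.
Among Ferreira and Lund, alphabetically by surname: Ferreira before Lund.
Drummond and Okafor are each on senior status, so the next rule applies.
Drummond and Okafor both have years on the bench 20 years, so the next rule applies.
Among Drummond and Okafor, alphabetically by surname: Drummond before Okafor.
Full order: Moreau, Ferreira, Lund, Drummond, Okafor.

Moreau, Ferreira, Lund, Drummond, Okafor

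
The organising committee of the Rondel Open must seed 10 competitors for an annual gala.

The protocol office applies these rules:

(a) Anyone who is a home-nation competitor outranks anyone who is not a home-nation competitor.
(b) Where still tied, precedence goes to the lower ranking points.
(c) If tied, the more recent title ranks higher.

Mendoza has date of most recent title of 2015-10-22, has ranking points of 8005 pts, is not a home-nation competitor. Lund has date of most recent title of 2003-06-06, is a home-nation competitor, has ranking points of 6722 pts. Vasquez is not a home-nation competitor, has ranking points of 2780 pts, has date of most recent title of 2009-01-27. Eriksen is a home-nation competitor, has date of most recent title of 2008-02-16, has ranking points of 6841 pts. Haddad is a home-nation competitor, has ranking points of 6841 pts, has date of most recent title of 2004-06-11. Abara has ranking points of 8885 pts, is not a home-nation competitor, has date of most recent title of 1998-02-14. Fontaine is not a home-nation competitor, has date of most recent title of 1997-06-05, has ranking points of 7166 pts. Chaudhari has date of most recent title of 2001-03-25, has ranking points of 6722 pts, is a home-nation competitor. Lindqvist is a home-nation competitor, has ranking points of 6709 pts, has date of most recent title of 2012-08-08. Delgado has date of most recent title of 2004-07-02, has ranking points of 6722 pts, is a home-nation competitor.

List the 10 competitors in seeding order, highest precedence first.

By the first rule: Lindqvist, Delgado, Lund, Chaudhari, Eriksen and Haddad (each a home-nation competitor); then Vasquez, Fontaine, Mendoza and Abara (each not a home-nation competitor).
Among Lindqvist, Delgado, Lund, Chaudhari, Eriksen and Haddad, by ranking points (lower first): Lindqvist (6709 pts) before Delgado, Lund and Chaudhari (6722 pts) before Eriksen and Haddad (6841 pts).
Among Delgado, Lund and Chaudhari, by date of most recent title (later first): Delgado (2004-07-02) before Lund (2003-06-06) before Chaudhari (2001-03-25).
Among Eriksen and Haddad, by date of most recent title (later first): Eriksen (2008-02-16) before Haddad (2004-06-11).
Among Vasquez, Fontaine, Mendoza and Abara, by ranking points (lower first): Vasquez (2780 pts) before Fontaine (7166 pts) before Mendoza (8005 pts) before Abara (8885 pts).
Full order: Lindqvist, Delgado, Lund, Chaudhari, Eriksen, Haddad, Vasquez, Fontaine, Mendoza, Abara.

Lindqvist, Delgado, Lund, Chaudhari, Eriksen, Haddad, Vasquez, Fontaine, Mendoza, Abara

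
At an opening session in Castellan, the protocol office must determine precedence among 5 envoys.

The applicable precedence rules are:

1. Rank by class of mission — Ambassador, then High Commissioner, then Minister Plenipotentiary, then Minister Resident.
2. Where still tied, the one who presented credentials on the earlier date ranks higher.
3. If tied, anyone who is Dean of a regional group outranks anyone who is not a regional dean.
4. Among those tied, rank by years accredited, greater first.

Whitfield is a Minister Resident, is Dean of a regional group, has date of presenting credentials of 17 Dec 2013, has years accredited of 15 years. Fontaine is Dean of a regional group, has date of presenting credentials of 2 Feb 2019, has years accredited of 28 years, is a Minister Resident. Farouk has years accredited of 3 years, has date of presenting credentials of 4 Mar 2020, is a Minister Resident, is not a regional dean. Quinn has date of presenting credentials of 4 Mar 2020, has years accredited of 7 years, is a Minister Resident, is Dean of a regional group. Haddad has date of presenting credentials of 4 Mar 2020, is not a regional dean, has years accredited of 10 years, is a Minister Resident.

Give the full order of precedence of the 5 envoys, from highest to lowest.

Whitfield, Fontaine, Quinn, Haddad, Farouk

By class of mission: Whitfield, Fontaine, Quinn, Haddad and Farouk (Minister Resident).
Among Whitfield, Fontaine, Quinn, Haddad and Farouk, by date of presenting credentials (earlier first): Whitfield (17 Dec 2013) before Fontaine (2 Feb 2019) before Quinn, Haddad and Farouk (4 Mar 2020).
Among Quinn, Haddad and Farouk, Dean of a regional group before not a regional dean: Quinn (Dean of a regional group) before Haddad and Farouk (not a regional dean).
Among Haddad and Farouk, by years accredited (higher first): Haddad (10 years) before Farouk (3 years).
Full order: Whitfield, Fontaine, Quinn, Haddad, Farouk.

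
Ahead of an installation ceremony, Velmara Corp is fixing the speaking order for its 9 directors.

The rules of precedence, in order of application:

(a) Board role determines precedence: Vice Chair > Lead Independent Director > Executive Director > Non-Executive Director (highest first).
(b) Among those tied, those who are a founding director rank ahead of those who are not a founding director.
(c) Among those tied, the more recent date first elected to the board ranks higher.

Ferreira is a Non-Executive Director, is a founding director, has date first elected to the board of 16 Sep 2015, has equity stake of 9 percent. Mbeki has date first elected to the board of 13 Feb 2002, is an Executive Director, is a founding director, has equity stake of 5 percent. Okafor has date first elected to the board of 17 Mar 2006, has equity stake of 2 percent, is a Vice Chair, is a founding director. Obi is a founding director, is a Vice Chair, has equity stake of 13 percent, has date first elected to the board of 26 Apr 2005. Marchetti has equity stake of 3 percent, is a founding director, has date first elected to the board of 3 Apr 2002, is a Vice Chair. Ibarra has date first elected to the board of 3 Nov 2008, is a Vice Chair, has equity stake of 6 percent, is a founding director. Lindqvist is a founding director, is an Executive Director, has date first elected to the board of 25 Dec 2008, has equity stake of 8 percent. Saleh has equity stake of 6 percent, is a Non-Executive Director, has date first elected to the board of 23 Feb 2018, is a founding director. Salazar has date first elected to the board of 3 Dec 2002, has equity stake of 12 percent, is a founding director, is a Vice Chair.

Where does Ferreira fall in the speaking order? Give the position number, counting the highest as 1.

9

By board role: Ibarra, Okafor, Obi, Salazar and Marchetti (Vice Chair); then Lindqvist and Mbeki (Executive Director); then Saleh and Ferreira (Non-Executive Director).
Ibarra, Okafor, Obi, Salazar and Marchetti are each a founding director, so the next rule applies.
Among Ibarra, Okafor, Obi, Salazar and Marchetti, by date first elected to the board (later first): Ibarra (3 Nov 2008) before Okafor (17 Mar 2006) before Obi (26 Apr 2005) before Salazar (3 Dec 2002) before Marchetti (3 Apr 2002).
Lindqvist and Mbeki are each a founding director, so the next rule applies.
Among Lindqvist and Mbeki, by date first elected to the board (later first): Lindqvist (25 Dec 2008) before Mbeki (13 Feb 2002).
Saleh and Ferreira are each a founding director, so the next rule applies.
Among Saleh and Ferreira, by date first elected to the board (later first): Saleh (23 Feb 2018) before Ferreira (16 Sep 2015).
Order: Ibarra, Okafor, Obi, Salazar, Marchetti, Lindqvist, Mbeki, Saleh, Ferreira. So position 9.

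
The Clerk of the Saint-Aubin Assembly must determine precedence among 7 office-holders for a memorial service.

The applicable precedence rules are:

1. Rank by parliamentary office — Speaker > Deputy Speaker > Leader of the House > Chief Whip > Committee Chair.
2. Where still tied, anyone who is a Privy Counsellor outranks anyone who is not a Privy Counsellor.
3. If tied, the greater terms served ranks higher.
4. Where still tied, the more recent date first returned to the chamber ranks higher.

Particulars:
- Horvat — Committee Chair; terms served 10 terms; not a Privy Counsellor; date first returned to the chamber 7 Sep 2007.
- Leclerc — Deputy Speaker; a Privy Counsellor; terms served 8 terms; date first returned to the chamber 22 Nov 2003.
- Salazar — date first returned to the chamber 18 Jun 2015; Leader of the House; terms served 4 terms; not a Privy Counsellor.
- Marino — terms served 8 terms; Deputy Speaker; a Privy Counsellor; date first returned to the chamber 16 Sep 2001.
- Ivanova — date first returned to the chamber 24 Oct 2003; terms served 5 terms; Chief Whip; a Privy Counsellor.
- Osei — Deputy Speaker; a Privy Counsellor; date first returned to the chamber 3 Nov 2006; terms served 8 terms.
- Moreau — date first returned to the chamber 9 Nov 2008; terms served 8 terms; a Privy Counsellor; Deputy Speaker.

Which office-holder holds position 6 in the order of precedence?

By parliamentary office: Moreau, Osei, Leclerc and Marino (Deputy Speaker); then Salazar (Leader of the House); then Ivanova (Chief Whip); then Horvat (Committee Chair).
Moreau, Osei, Leclerc and Marino are each a Privy Counsellor, so the next rule applies.
Moreau, Osei, Leclerc and Marino all have terms served 8 terms, so the next rule applies.
Among Moreau, Osei, Leclerc and Marino, by date first returned to the chamber (later first): Moreau (9 Nov 2008) before Osei (3 Nov 2006) before Leclerc (22 Nov 2003) before Marino (16 Sep 2001).
Order: Moreau, Osei, Leclerc, Marino, Salazar, Ivanova, Horvat.

Ivanova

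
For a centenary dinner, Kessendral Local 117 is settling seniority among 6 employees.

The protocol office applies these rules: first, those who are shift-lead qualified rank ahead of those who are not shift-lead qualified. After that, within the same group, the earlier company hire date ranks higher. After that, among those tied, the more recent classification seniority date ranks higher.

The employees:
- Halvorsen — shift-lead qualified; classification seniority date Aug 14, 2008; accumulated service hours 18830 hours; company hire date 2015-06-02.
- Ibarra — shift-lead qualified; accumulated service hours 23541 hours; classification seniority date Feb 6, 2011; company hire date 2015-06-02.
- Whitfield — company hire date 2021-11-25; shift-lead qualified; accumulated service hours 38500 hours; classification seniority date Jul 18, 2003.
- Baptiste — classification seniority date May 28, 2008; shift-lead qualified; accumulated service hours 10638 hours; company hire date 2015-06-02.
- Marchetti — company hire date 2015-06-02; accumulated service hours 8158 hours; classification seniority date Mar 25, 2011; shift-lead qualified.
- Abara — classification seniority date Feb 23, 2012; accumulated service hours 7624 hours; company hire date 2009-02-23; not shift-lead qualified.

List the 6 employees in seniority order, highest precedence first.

Marchetti, Ibarra, Halvorsen, Baptiste, Whitfield, Abara

By the first rule: Marchetti, Ibarra, Halvorsen, Baptiste and Whitfield (each shift-lead qualified); then Abara (not shift-lead qualified).
Among Marchetti, Ibarra, Halvorsen, Baptiste and Whitfield, by company hire date (earlier first): Marchetti, Ibarra, Halvorsen and Baptiste (2015-06-02) before Whitfield (2021-11-25).
Among Marchetti, Ibarra, Halvorsen and Baptiste, by classification seniority date (later first): Marchetti (Mar 25, 2011) before Ibarra (Feb 6, 2011) before Halvorsen (Aug 14, 2008) before Baptiste (May 28, 2008).
Full order: Marchetti, Ibarra, Halvorsen, Baptiste, Whitfield, Abara.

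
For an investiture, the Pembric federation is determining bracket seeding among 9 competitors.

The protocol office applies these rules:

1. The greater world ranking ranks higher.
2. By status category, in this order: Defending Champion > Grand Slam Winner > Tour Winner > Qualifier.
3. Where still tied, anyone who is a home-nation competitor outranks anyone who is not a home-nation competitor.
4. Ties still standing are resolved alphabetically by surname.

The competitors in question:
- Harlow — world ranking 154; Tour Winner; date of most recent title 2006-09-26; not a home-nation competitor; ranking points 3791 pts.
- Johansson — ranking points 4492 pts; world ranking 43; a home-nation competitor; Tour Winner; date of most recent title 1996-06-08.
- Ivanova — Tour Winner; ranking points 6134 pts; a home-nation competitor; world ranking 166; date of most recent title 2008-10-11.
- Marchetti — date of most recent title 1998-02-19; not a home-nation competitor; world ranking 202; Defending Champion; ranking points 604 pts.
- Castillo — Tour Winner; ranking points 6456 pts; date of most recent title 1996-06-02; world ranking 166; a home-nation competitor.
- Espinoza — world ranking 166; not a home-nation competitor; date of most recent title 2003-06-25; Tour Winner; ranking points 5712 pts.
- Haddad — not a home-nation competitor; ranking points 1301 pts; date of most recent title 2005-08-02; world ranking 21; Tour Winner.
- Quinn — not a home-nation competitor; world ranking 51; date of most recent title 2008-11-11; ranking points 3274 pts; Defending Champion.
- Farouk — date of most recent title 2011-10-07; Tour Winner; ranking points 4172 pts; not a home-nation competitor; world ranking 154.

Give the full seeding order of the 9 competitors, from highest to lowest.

By world ranking (higher first): Marchetti (202); then Castillo, Ivanova and Espinoza (each 166); then Farouk and Harlow (both 154); then Quinn (51); then Johansson (43); then Haddad (21).
Castillo, Ivanova and Espinoza are each Tour Winner, so the next rule applies.
Among Castillo, Ivanova and Espinoza, a home-nation competitor before not a home-nation competitor: Castillo and Ivanova (a home-nation competitor) before Espinoza (not a home-nation competitor).
Among Castillo and Ivanova, alphabetically by surname: Castillo before Ivanova.
Farouk and Harlow are each Tour Winner, so the next rule applies.
Farouk and Harlow are each not a home-nation competitor, so the next rule applies.
Among Farouk and Harlow, alphabetically by surname: Farouk before Harlow.
Full order: Marchetti, Castillo, Ivanova, Espinoza, Farouk, Harlow, Quinn, Johansson, Haddad.

Marchetti, Castillo, Ivanova, Espinoza, Farouk, Harlow, Quinn, Johansson, Haddad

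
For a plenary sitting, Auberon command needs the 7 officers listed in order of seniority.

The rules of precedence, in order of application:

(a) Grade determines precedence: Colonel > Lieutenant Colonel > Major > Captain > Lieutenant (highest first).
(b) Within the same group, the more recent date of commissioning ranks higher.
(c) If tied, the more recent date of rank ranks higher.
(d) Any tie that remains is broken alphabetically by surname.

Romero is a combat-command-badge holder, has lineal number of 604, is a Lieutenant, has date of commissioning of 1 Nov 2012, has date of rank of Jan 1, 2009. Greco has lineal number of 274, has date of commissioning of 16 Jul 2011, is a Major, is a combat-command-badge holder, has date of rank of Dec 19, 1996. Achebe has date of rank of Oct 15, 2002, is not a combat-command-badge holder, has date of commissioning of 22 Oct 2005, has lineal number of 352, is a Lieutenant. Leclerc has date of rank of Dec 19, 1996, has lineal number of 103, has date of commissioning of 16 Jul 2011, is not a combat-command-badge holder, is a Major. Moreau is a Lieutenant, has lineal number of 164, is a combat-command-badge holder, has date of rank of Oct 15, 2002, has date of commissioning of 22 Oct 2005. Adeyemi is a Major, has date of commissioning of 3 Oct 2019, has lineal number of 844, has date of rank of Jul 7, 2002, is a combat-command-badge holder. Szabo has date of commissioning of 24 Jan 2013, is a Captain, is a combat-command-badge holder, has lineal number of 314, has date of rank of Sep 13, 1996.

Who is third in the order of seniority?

By grade: Adeyemi, Greco and Leclerc (Major); then Szabo (Captain); then Romero, Achebe and Moreau (Lieutenant).
Among Adeyemi, Greco and Leclerc, by date of commissioning (later first): Adeyemi (3 Oct 2019) before Greco and Leclerc (16 Jul 2011).
Greco and Leclerc both have date of rank Dec 19, 1996, so the next rule applies.
Among Greco and Leclerc, alphabetically by surname: Greco before Leclerc.
Among Romero, Achebe and Moreau, by date of commissioning (later first): Romero (1 Nov 2012) before Achebe and Moreau (22 Oct 2005).
Achebe and Moreau both have date of rank Oct 15, 2002, so the next rule applies.
Among Achebe and Moreau, alphabetically by surname: Achebe before Moreau.
Order: Adeyemi, Greco, Leclerc, Szabo, Romero, Achebe, Moreau.

Leclerc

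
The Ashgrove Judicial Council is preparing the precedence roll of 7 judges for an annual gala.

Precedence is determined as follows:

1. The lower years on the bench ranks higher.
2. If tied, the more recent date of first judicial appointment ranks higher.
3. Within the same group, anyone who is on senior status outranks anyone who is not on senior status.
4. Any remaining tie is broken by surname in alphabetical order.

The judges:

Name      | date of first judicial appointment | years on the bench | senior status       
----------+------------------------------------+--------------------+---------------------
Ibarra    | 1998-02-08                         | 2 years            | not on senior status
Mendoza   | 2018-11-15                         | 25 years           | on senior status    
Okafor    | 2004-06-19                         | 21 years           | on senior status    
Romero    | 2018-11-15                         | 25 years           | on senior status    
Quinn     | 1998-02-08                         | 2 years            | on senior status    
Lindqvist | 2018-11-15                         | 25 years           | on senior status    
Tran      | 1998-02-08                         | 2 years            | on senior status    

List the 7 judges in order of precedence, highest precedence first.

By years on the bench (lower first): Quinn, Tran and Ibarra (each 2 years); then Okafor (21 years); then Lindqvist, Mendoza and Romero (each 25 years).
Quinn, Tran and Ibarra all have date of first judicial appointment 1998-02-08, so the next rule applies.
Among Quinn, Tran and Ibarra, on senior status before not on senior status: Quinn and Tran (on senior status) before Ibarra (not on senior status).
Among Quinn and Tran, alphabetically by surname: Quinn before Tran.
Lindqvist, Mendoza and Romero all have date of first judicial appointment 2018-11-15, so the next rule applies.
Lindqvist, Mendoza and Romero are each on senior status, so the next rule applies.
Among Lindqvist, Mendoza and Romero, alphabetically by surname: Lindqvist before Mendoza before Romero.
Full order: Quinn, Tran, Ibarra, Okafor, Lindqvist, Mendoza, Romero.

Quinn, Tran, Ibarra, Okafor, Lindqvist, Mendoza, Romero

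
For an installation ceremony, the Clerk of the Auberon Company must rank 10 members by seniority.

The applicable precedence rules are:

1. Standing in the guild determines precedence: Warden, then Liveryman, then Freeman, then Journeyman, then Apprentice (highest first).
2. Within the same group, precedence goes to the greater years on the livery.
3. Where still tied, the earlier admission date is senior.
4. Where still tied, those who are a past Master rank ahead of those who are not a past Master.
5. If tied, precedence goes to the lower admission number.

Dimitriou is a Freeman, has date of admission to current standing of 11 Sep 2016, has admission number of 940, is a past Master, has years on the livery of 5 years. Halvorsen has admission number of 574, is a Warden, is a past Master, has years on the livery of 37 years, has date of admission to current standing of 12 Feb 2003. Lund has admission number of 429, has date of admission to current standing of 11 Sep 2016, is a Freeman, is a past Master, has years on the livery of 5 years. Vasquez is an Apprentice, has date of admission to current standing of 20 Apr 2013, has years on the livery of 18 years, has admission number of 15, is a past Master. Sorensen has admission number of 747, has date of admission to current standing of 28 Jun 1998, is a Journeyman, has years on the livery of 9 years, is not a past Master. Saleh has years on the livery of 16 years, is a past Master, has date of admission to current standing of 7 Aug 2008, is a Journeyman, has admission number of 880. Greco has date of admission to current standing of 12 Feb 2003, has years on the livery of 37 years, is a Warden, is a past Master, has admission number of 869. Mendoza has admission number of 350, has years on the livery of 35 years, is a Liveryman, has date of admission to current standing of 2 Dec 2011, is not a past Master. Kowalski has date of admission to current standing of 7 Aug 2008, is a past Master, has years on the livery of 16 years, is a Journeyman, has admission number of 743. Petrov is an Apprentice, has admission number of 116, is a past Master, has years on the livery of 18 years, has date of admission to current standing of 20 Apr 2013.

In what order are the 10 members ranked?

Halvorsen, Greco, Mendoza, Lund, Dimitriou, Kowalski, Saleh, Sorensen, Vasquez, Petrov

By standing in the guild: Halvorsen and Greco (Warden); then Mendoza (Liveryman); then Lund and Dimitriou (Freeman); then Kowalski, Saleh and Sorensen (Journeyman); then Vasquez and Petrov (Apprentice).
Halvorsen and Greco both have years on the livery 37 years, so the next rule applies.
Halvorsen and Greco both have date of admission to current standing 12 Feb 2003, so the next rule applies.
Halvorsen and Greco are each a past Master, so the next rule applies.
Among Halvorsen and Greco, by admission number (lower first): Halvorsen (574) before Greco (869).
Lund and Dimitriou both have years on the livery 5 years, so the next rule applies.
Lund and Dimitriou both have date of admission to current standing 11 Sep 2016, so the next rule applies.
Lund and Dimitriou are each a past Master, so the next rule applies.
Among Lund and Dimitriou, by admission number (lower first): Lund (429) before Dimitriou (940).
Among Kowalski, Saleh and Sorensen, by years on the livery (higher first): Kowalski and Saleh (16 years) before Sorensen (9 years).
Kowalski and Saleh both have date of admission to current standing 7 Aug 2008, so the next rule applies.
Kowalski and Saleh are each a past Master, so the next rule applies.
Among Kowalski and Saleh, by admission number (lower first): Kowalski (743) before Saleh (880).
Vasquez and Petrov both have years on the livery 18 years, so the next rule applies.
Vasquez and Petrov both have date of admission to current standing 20 Apr 2013, so the next rule applies.
Vasquez and Petrov are each a past Master, so the next rule applies.
Among Vasquez and Petrov, by admission number (lower first): Vasquez (15) before Petrov (116).
Full order: Halvorsen, Greco, Mendoza, Lund, Dimitriou, Kowalski, Saleh, Sorensen, Vasquez, Petrov.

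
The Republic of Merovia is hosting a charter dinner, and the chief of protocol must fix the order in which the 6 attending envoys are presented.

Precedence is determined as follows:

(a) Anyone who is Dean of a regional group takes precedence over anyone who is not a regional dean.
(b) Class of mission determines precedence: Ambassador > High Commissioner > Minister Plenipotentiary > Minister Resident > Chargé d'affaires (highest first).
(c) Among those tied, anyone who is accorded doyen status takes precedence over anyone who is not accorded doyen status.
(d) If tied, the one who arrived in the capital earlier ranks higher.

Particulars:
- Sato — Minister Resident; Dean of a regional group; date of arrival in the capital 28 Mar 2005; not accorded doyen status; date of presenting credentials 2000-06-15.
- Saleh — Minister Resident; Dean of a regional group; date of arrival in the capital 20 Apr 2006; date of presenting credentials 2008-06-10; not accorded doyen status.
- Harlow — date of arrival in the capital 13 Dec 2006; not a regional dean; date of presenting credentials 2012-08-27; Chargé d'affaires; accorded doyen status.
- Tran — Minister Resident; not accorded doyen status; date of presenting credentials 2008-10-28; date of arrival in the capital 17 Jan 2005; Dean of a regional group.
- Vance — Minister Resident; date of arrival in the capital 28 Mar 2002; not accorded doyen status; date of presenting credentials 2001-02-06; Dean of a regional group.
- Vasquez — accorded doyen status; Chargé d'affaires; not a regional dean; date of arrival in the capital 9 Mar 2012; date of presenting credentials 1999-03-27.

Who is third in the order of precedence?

Sato

By the first rule: Vance, Tran, Sato and Saleh (each Dean of a regional group); then Harlow and Vasquez (both not a regional dean).
Vance, Tran, Sato and Saleh are each Minister Resident, so the next rule applies.
Vance, Tran, Sato and Saleh are each not accorded doyen status, so the next rule applies.
Among Vance, Tran, Sato and Saleh, by date of arrival in the capital (earlier first): Vance (28 Mar 2002) before Tran (17 Jan 2005) before Sato (28 Mar 2005) before Saleh (20 Apr 2006).
Harlow and Vasquez are each Chargé d'affaires, so the next rule applies.
Harlow and Vasquez are each accorded doyen status, so the next rule applies.
Among Harlow and Vasquez, by date of arrival in the capital (earlier first): Harlow (13 Dec 2006) before Vasquez (9 Mar 2012).
Order: Vance, Tran, Sato, Saleh, Harlow, Vasquez.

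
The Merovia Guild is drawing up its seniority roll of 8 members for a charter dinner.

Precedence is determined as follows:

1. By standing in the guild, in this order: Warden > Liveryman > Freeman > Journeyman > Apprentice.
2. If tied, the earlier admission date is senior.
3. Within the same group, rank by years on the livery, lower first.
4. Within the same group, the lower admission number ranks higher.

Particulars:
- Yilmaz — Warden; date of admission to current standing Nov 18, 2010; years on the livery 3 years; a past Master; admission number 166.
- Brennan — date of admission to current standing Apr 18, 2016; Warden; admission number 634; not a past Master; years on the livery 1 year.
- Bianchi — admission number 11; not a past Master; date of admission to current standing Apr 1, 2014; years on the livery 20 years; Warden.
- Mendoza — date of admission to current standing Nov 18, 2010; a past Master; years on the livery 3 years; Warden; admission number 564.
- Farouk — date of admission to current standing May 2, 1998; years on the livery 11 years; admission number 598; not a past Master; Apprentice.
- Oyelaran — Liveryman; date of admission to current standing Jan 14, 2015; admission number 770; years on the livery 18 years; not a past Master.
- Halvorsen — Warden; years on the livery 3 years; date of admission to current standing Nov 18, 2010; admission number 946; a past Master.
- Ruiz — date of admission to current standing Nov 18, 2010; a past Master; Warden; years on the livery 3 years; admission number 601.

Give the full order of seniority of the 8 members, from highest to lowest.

Yilmaz, Mendoza, Ruiz, Halvorsen, Bianchi, Brennan, Oyelaran, Farouk

By standing in the guild: Yilmaz, Mendoza, Ruiz, Halvorsen, Bianchi and Brennan (Warden); then Oyelaran (Liveryman); then Farouk (Apprentice).
Among Yilmaz, Mendoza, Ruiz, Halvorsen, Bianchi and Brennan, by date of admission to current standing (earlier first): Yilmaz, Mendoza, Ruiz and Halvorsen (Nov 18, 2010) before Bianchi (Apr 1, 2014) before Brennan (Apr 18, 2016).
Yilmaz, Mendoza, Ruiz and Halvorsen all have years on the livery 3 years, so the next rule applies.
Among Yilmaz, Mendoza, Ruiz and Halvorsen, by admission number (lower first): Yilmaz (166) before Mendoza (564) before Ruiz (601) before Halvorsen (946).
Full order: Yilmaz, Mendoza, Ruiz, Halvorsen, Bianchi, Brennan, Oyelaran, Farouk.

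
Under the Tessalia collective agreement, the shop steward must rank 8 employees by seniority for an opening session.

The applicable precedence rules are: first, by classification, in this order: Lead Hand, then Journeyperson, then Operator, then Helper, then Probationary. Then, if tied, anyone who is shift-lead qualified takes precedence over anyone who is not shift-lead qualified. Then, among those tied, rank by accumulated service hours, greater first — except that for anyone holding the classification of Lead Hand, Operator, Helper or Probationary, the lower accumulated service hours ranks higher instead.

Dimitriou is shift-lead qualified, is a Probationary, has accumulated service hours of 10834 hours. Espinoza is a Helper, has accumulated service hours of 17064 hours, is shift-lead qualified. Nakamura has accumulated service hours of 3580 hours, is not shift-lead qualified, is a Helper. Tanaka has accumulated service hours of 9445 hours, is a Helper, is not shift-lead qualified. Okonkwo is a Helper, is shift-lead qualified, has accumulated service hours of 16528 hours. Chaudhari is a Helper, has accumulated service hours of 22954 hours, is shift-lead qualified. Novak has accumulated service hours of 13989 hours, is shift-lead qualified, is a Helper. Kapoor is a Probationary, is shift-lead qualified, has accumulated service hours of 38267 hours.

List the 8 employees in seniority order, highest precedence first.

Novak, Okonkwo, Espinoza, Chaudhari, Nakamura, Tanaka, Dimitriou, Kapoor

By classification: Novak, Okonkwo, Espinoza, Chaudhari, Nakamura and Tanaka (Helper); then Dimitriou and Kapoor (Probationary).
Among Novak, Okonkwo, Espinoza, Chaudhari, Nakamura and Tanaka, shift-lead qualified before not shift-lead qualified: Novak, Okonkwo, Espinoza and Chaudhari (shift-lead qualified) before Nakamura and Tanaka (not shift-lead qualified).
Among Novak, Okonkwo, Espinoza and Chaudhari, by accumulated service hours (lower first) (reversed rule for this group): Novak (13989 hours) before Okonkwo (16528 hours) before Espinoza (17064 hours) before Chaudhari (22954 hours).
Among Nakamura and Tanaka, by accumulated service hours (lower first) (reversed rule for this group): Nakamura (3580 hours) before Tanaka (9445 hours).
Dimitriou and Kapoor are each shift-lead qualified, so the next rule applies.
Among Dimitriou and Kapoor, by accumulated service hours (lower first) (reversed rule for this group): Dimitriou (10834 hours) before Kapoor (38267 hours).
Full order: Novak, Okonkwo, Espinoza, Chaudhari, Nakamura, Tanaka, Dimitriou, Kapoor.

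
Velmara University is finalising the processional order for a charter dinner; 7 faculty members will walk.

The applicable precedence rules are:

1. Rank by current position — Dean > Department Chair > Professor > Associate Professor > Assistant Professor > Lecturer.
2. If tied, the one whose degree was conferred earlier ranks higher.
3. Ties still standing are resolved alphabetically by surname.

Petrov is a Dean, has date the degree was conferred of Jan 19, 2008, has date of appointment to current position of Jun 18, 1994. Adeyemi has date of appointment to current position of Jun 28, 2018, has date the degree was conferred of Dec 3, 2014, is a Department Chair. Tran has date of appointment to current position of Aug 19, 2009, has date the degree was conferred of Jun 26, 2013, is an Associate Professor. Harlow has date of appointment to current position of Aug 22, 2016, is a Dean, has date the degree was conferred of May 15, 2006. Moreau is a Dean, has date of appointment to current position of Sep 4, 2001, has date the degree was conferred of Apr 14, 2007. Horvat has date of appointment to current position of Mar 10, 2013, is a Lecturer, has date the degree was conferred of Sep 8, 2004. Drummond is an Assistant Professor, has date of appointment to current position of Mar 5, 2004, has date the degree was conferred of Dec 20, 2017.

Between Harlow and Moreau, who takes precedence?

Harlow

By current position: Harlow, Moreau and Petrov (Dean); then Adeyemi (Department Chair); then Tran (Associate Professor); then Drummond (Assistant Professor); then Horvat (Lecturer).
Among Harlow, Moreau and Petrov, by date the degree was conferred (earlier first): Harlow (May 15, 2006) before Moreau (Apr 14, 2007) before Petrov (Jan 19, 2008).
So Harlow takes precedence.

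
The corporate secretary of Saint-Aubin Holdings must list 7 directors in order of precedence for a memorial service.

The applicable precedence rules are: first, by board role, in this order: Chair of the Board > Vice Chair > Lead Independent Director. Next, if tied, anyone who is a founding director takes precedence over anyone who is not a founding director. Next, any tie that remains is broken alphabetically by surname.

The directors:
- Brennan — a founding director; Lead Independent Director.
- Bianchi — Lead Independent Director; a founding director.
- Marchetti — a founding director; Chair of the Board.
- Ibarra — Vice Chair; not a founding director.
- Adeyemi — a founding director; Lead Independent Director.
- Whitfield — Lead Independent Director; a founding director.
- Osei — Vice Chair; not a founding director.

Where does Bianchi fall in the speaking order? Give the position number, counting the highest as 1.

By board role: Marchetti (Chair of the Board); then Ibarra and Osei (Vice Chair); then Adeyemi, Bianchi, Brennan and Whitfield (Lead Independent Director).
Ibarra and Osei are each not a founding director, so the next rule applies.
Among Ibarra and Osei, alphabetically by surname: Ibarra before Osei.
Adeyemi, Bianchi, Brennan and Whitfield are each a founding director, so the next rule applies.
Among Adeyemi, Bianchi, Brennan and Whitfield, alphabetically by surname: Adeyemi before Bianchi before Brennan before Whitfield.
Order: Marchetti, Ibarra, Osei, Adeyemi, Bianchi, Brennan, Whitfield. So position 5.

5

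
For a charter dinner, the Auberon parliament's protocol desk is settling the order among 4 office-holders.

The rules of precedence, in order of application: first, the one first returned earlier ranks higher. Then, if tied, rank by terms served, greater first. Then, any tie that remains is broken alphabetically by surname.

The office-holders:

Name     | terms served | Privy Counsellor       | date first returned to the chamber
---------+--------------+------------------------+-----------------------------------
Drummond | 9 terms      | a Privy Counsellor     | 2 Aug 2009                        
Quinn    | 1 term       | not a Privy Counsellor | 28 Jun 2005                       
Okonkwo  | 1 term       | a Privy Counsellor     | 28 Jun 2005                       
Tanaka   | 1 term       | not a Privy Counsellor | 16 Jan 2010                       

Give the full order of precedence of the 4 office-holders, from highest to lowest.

Okonkwo, Quinn, Drummond, Tanaka

By date first returned to the chamber (earlier first): Okonkwo and Quinn (both 28 Jun 2005); then Drummond (2 Aug 2009); then Tanaka (16 Jan 2010).
Okonkwo and Quinn both have terms served 1 term, so the next rule applies.
Among Okonkwo and Quinn, alphabetically by surname: Okonkwo before Quinn.
Full order: Okonkwo, Quinn, Drummond, Tanaka.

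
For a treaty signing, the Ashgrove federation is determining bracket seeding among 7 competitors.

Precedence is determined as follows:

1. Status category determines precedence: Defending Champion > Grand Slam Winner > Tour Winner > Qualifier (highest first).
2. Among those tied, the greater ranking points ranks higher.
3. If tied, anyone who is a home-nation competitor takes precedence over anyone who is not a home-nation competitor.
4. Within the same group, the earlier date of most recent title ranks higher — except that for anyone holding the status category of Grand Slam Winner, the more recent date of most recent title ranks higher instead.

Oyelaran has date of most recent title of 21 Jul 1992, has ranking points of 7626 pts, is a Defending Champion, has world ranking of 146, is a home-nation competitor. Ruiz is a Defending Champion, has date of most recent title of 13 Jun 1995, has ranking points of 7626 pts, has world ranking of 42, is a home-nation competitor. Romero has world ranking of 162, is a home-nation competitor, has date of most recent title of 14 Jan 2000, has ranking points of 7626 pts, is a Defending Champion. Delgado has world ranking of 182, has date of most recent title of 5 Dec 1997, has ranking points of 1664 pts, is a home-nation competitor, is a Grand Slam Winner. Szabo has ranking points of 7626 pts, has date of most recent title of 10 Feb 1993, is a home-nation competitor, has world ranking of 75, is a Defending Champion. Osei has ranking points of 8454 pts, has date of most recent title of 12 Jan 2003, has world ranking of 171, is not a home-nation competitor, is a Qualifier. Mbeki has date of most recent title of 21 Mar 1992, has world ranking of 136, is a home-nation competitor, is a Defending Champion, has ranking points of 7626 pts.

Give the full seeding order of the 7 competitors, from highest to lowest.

Mbeki, Oyelaran, Szabo, Ruiz, Romero, Delgado, Osei

By status category: Mbeki, Oyelaran, Szabo, Ruiz and Romero (Defending Champion); then Delgado (Grand Slam Winner); then Osei (Qualifier).
Mbeki, Oyelaran, Szabo, Ruiz and Romero all have ranking points 7626 pts, so the next rule applies.
Mbeki, Oyelaran, Szabo, Ruiz and Romero are each a home-nation competitor, so the next rule applies.
Among Mbeki, Oyelaran, Szabo, Ruiz and Romero, by date of most recent title (earlier first): Mbeki (21 Mar 1992) before Oyelaran (21 Jul 1992) before Szabo (10 Feb 1993) before Ruiz (13 Jun 1995) before Romero (14 Jan 2000).
Full order: Mbeki, Oyelaran, Szabo, Ruiz, Romero, Delgado, Osei.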